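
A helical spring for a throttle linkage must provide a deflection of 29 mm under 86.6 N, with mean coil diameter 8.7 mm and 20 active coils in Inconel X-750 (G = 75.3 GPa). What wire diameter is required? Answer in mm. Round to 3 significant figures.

Required rate k = F/δ = 86.6/29 = 2.9862 N/mm
d = (8D³N_a·k / G)^(1/4) = (8·8.7³·20·2.9862 / (75.3×10³))^0.25
  = (4.1783)^0.25 = 1.4297 mm

1.43 mm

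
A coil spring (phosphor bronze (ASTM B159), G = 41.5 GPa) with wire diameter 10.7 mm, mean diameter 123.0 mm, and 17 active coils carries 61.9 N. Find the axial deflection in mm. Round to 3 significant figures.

28.8 mm

k = Gd⁴/(8D³N_a) = (41.5×10³)(10.7⁴)/(8·123.0³·17) = 2.1495 N/mm
δ = F/k = 61.9 / 2.1495 = 28.798 mm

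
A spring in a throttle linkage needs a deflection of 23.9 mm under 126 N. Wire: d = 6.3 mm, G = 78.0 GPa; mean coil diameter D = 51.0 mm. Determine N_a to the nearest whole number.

Required rate k = F/δ = 126/23.9 = 5.272 N/mm
N_a = Gd⁴/(8D³k) = (78.0×10³ × 6.3⁴)/(8 × 51.0³ × 5.272)
    = 1.22873e+08 / 5.59465e+06 = 21.96 → 22 coils

22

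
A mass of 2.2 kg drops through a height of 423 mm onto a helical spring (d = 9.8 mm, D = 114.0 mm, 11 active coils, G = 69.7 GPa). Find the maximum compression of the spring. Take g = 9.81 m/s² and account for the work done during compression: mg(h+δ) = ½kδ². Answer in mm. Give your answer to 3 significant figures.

65.4 mm

k = Gd⁴/(8D³N_a) = (69.7×10³)(9.8⁴)/(8·114.0³·11) = 4.9311 N/mm
W = mg = 2.2 × 9.81 = 21.582 N
½kδ² − Wδ − Wh = 0 → δ = (W + √(W² + 2kWh))/k
δ = (21.582 + √(465.78 + 90033))/4.9311 = (21.582 + 300.83)/4.9311 = 65.384 mm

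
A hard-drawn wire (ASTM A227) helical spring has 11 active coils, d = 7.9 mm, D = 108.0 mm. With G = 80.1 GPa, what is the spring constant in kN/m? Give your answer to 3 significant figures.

k = Gd⁴/(8D³N_a) = (80.1×10³ × 7.9⁴) / (8 × 108.0³ × 11)
  = 3.1199e+08 / 1.10855e+08 = 2.8144 N/mm

2.81 kN/m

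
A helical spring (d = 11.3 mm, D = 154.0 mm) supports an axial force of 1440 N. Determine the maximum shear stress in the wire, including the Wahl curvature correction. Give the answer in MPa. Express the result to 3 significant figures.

Spring index C = D/d = 154.0/11.3 = 13.6283
K_W = (4C−1)/(4C−4) + 0.615/C = 53.513/50.513 + 0.0451 = 1.1045
τ₀ = 8FD/(πd³) = 8·1440·154.0/(π·11.3³) = 1.77408e+06/4533 = 391.37 MPa
τ_max = K·τ₀ = 1.1045 × 391.37 = 432.28 MPa

432 MPa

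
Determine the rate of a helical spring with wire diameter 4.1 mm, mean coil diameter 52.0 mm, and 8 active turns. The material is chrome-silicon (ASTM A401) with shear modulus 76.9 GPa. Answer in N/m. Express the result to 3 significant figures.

k = Gd⁴/(8D³N_a) = (76.9×10³ × 4.1⁴) / (8 × 52.0³ × 8)
  = 2.17301e+07 / 8.99891e+06 = 2.4147 N/mm = 2414.7 N/m

2410 N/m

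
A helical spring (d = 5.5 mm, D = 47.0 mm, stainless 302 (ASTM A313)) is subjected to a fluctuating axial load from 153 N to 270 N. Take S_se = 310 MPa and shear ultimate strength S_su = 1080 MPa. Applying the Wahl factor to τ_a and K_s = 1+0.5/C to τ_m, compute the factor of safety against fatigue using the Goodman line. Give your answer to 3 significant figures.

C = D/d = 47.0/5.5 = 8.5455; K_W = (4C−1)/(4C−4)+0.615/C = 1.1714; K_s = 1+0.5/C = 1.0585
F_a = (F_max−F_min)/2 = 58.5 N; F_m = (F_max+F_min)/2 = 211.5 N
τ_a = K_W·8F_aD/(πd³) = 1.1714 × 42.083 = 49.294 MPa
τ_m = K_s·8F_mD/(πd³) = 1.0585 × 152.15 = 161.05 MPa
Goodman: 1/n_f = τ_a/S_se + τ_m/S_su = 49.294/310 + 161.05/1080 = 0.15901 + 0.14912 = 0.30813
n_f = 1/0.30813 = 3.245

3.25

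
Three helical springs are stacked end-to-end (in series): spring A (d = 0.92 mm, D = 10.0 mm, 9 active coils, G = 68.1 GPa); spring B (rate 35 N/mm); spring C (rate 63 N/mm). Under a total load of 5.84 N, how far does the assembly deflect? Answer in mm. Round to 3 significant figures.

k_A = Gd⁴/(8D³N_a) = (68.1×10³)(0.92⁴)/(8·10.0³·9) = 0.67759 N/mm
Series: 1/k_eq = 1/0.67759 + 1/35 + 1/63 = 1.5203; k_eq = 0.65778 N/mm
δ = F/k_eq = 5.84/0.65778 = 8.8784 mm

8.88 mm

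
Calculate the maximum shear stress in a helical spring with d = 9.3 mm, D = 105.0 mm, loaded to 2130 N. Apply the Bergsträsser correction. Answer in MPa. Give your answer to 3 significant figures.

792 MPa

Spring index C = D/d = 105.0/9.3 = 11.2903
K_B = (4C+2)/(4C−3) = 47.161/42.161 = 1.1186
τ₀ = 8FD/(πd³) = 8·2130·105.0/(π·9.3³) = 1.7892e+06/2527 = 708.04 MPa
τ_max = K·τ₀ = 1.1186 × 708.04 = 792.01 MPa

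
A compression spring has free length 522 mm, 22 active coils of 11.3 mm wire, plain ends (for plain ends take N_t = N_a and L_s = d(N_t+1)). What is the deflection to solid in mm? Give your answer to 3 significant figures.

262 mm

N_t = 22; L_s = 11.3·23 = 259.9 mm
δ_solid = L₀ − L_s = 522 − 259.9 = 262.1 mm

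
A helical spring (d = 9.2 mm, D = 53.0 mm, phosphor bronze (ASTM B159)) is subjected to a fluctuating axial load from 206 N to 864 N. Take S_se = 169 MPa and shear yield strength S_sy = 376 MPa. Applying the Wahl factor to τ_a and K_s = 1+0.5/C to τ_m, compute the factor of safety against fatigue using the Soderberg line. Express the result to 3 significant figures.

C = D/d = 53.0/9.2 = 5.7609; K_W = (4C−1)/(4C−4)+0.615/C = 1.2643; K_s = 1+0.5/C = 1.0868
F_a = (F_max−F_min)/2 = 329 N; F_m = (F_max+F_min)/2 = 535 N
τ_a = K_W·8F_aD/(πd³) = 1.2643 × 57.023 = 72.093 MPa
τ_m = K_s·8F_mD/(πd³) = 1.0868 × 92.727 = 100.78 MPa
Soderberg: 1/n_f = τ_a/S_se + τ_m/S_sy = 72.093/169 + 100.78/376 = 0.42659 + 0.26802 = 0.69461
n_f = 1/0.69461 = 1.44

1.44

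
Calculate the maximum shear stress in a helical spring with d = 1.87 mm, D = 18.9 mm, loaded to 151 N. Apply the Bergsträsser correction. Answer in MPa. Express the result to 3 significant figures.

1260 MPa

Spring index C = D/d = 18.9/1.87 = 10.1070
K_B = (4C+2)/(4C−3) = 42.428/37.428 = 1.1336
τ₀ = 8FD/(πd³) = 8·151·18.9/(π·1.87³) = 22831.2/20.544 = 1111.4 MPa
τ_max = K·τ₀ = 1.1336 × 1111.4 = 1259.8 MPa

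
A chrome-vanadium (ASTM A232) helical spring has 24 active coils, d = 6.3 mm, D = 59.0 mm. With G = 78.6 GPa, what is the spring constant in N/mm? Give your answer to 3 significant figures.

3.14 N/mm

k = Gd⁴/(8D³N_a) = (78.6×10³ × 6.3⁴) / (8 × 59.0³ × 24)
  = 1.23818e+08 / 3.94328e+07 = 3.14 N/mm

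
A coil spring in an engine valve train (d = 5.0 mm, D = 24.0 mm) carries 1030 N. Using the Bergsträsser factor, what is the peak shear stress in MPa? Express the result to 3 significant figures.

659 MPa

Spring index C = D/d = 24.0/5.0 = 4.8000
K_B = (4C+2)/(4C−3) = 21.200/16.200 = 1.3086
τ₀ = 8FD/(πd³) = 8·1030·24.0/(π·5.0³) = 197760/392.7 = 503.59 MPa
τ_max = K·τ₀ = 1.3086 × 503.59 = 659.02 MPa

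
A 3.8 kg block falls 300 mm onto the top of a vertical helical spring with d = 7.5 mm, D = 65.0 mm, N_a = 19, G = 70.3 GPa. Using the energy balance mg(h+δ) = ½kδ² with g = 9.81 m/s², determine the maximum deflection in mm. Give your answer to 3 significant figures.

72.2 mm

k = Gd⁴/(8D³N_a) = (70.3×10³)(7.5⁴)/(8·65.0³·19) = 5.3286 N/mm
W = mg = 3.8 × 9.81 = 37.278 N
½kδ² − Wδ − Wh = 0 → δ = (W + √(W² + 2kWh))/k
δ = (37.278 + √(1389.6 + 119185))/5.3286 = (37.278 + 347.24)/5.3286 = 72.16 mm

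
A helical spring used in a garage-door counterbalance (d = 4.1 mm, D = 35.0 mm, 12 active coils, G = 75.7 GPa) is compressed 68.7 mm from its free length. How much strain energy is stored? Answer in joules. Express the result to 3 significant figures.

12.3 J

k = Gd⁴/(8D³N_a) = (75.7×10³)(4.1⁴)/(8·35.0³·12) = 5.197 N/mm
U = ½kδ² = 0.5 × 5.197 × 68.7² = 12264 N·mm = 12.264 J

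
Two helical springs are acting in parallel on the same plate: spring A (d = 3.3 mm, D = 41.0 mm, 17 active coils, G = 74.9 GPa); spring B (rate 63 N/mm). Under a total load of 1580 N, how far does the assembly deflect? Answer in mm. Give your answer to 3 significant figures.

24.7 mm

k_A = Gd⁴/(8D³N_a) = (74.9×10³)(3.3⁴)/(8·41.0³·17) = 0.94765 N/mm
Parallel: k_eq = 0.94765 + 63 = 63.948 N/mm
δ = F/k_eq = 1580/63.948 = 24.708 mm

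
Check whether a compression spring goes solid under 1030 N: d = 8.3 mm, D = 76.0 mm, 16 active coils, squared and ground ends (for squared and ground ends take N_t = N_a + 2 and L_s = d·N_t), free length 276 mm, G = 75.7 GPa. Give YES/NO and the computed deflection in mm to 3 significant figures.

YES, δ = 161 mm

k = Gd⁴/(8D³N_a) = (75.7×10³)(8.3⁴)/(8·76.0³·16) = 6.3938 N/mm
N_t = 18; L_s = 8.3·18 = 149.4 mm; δ_solid = L₀ − L_s = 276 − 149.4 = 126.6 mm
δ = F/k = 1030/6.3938 = 161.09 mm
δ ≥ δ_solid → spring goes solid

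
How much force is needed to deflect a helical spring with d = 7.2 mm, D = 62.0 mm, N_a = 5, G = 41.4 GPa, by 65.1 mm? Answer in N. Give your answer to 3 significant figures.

760 N

k = Gd⁴/(8D³N_a) = (41.4×10³)(7.2⁴)/(8·62.0³·5) = 11.671 N/mm
F = k·δ = 11.671 × 65.1 = 759.76 N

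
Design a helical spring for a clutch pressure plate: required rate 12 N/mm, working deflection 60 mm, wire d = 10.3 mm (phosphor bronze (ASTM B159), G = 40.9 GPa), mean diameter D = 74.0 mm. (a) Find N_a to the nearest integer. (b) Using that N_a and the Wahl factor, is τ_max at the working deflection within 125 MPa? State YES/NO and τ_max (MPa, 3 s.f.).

(a) 12 coils; (b) NO, τ_max = 148 MPa

N_a = Gd⁴/(8D³k) = (40.9×10³)(10.3⁴)/(8·74.0³·12) = 11.83 → N_a = 12
Actual rate k = Gd⁴/(8D³·12) = 11.833 N/mm
Working load F = kδ = 11.833·60 = 710 N
C = 74.0/10.3 = 7.1845; K_W = (4C−1)/(4C−4)+0.615/C = 1.2069
τ_max = K_W·8FD/(πd³) = 1.2069·122.44 = 147.77 MPa
τ_max > 125 MPa → exceeds allowable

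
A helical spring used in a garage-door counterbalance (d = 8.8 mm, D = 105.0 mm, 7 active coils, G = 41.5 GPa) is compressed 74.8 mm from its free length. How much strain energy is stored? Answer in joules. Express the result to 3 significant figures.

k = Gd⁴/(8D³N_a) = (41.5×10³)(8.8⁴)/(8·105.0³·7) = 3.839 N/mm
U = ½kδ² = 0.5 × 3.839 × 74.8² = 10740 N·mm = 10.74 J

10.7 J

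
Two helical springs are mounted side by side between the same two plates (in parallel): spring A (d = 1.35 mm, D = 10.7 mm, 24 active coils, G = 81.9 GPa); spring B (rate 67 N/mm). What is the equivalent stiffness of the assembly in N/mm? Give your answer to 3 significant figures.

68.2 N/mm

k_A = Gd⁴/(8D³N_a) = (81.9×10³)(1.35⁴)/(8·10.7³·24) = 1.1566 N/mm
Parallel: k_eq = 1.1566 + 67 = 68.157 N/mm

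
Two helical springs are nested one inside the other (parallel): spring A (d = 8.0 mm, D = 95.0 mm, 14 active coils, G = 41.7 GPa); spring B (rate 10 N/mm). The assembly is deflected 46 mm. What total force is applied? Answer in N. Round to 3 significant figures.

k_A = Gd⁴/(8D³N_a) = (41.7×10³)(8.0⁴)/(8·95.0³·14) = 1.7787 N/mm
Parallel: k_eq = 1.7787 + 10 = 11.779 N/mm
F = k_eq·δ = 11.779·46 = 541.82 N

542 N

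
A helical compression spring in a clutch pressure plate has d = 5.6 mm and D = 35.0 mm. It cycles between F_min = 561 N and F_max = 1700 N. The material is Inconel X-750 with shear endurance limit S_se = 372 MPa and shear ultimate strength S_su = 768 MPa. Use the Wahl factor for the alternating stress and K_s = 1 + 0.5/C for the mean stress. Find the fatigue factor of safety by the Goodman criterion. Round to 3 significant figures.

C = D/d = 35.0/5.6 = 6.2500; K_W = (4C−1)/(4C−4)+0.615/C = 1.2413; K_s = 1+0.5/C = 1.0800
F_a = (F_max−F_min)/2 = 569.5 N; F_m = (F_max+F_min)/2 = 1130.5 N
τ_a = K_W·8F_aD/(πd³) = 1.2413 × 289.03 = 358.76 MPa
τ_m = K_s·8F_mD/(πd³) = 1.0800 × 573.74 = 619.64 MPa
Goodman: 1/n_f = τ_a/S_se + τ_m/S_su = 358.76/372 + 619.64/768 = 0.96440 + 0.80682 = 1.7712
n_f = 1/1.7712 = 0.5646

0.565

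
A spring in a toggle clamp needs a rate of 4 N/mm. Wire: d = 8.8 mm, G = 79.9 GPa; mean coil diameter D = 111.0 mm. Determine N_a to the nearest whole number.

N_a = Gd⁴/(8D³k) = (79.9×10³ × 8.8⁴)/(8 × 111.0³ × 4)
    = 4.79157e+08 / 4.37642e+07 = 10.95 → 11 coils

11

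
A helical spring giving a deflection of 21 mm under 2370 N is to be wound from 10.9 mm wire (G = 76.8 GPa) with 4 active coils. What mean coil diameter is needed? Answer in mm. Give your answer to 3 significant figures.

67.0 mm

Required rate k = F/δ = 2370/21 = 112.86 N/mm
D = (Gd⁴/(8N_a·k))^(1/3) = (76.8×10³·10.9⁴/(8·4·112.86))^(1/3)
  = (300184)^(1/3) = 66.9570 mm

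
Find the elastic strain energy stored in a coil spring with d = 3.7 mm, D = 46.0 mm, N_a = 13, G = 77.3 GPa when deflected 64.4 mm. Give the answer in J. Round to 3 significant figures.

2.97 J

k = Gd⁴/(8D³N_a) = (77.3×10³)(3.7⁴)/(8·46.0³·13) = 1.4311 N/mm
U = ½kδ² = 0.5 × 1.4311 × 64.4² = 2967.7 N·mm = 2.9677 J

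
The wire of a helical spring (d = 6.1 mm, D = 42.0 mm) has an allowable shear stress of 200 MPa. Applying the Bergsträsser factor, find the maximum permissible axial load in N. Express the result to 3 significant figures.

C = D/d = 42.0/6.1 = 6.8852
K_B = (4C+2)/(4C−3) = 29.541/24.541 = 1.2037
τ_max = K·8FD/(πd³) → F_max = τ_allow·πd³/(8DK)
F_max = 200·π·6.1³/(8·42.0·1.2037) = 1.4262e+05/404.46 = 352.61 N

353 N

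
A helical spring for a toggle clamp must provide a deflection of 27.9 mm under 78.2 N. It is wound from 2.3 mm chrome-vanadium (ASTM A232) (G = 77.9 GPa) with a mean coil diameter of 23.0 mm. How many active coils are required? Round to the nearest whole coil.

Required rate k = F/δ = 78.2/27.9 = 2.8029 N/mm
N_a = Gd⁴/(8D³k) = (77.9×10³ × 2.3⁴)/(8 × 23.0³ × 2.8029)
    = 2.17996e+06 / 272820 = 7.99 → 8 coils

8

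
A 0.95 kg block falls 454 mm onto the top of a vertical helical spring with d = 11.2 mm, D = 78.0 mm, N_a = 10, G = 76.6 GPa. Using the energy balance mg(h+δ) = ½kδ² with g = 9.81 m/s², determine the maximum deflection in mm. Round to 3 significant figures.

k = Gd⁴/(8D³N_a) = (76.6×10³)(11.2⁴)/(8·78.0³·10) = 31.749 N/mm
W = mg = 0.95 × 9.81 = 9.3195 N
½kδ² − Wδ − Wh = 0 → δ = (W + √(W² + 2kWh))/k
δ = (9.3195 + √(86.853 + 268662))/31.749 = (9.3195 + 518.41)/31.749 = 16.622 mm

16.6 mm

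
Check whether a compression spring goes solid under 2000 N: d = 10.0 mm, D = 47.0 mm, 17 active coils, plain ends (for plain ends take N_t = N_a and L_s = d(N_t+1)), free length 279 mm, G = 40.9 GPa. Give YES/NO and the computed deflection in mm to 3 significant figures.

k = Gd⁴/(8D³N_a) = (40.9×10³)(10.0⁴)/(8·47.0³·17) = 28.966 N/mm
N_t = 17; L_s = 10.0·18 = 180 mm; δ_solid = L₀ − L_s = 279 − 180 = 99 mm
δ = F/k = 2000/28.966 = 69.046 mm
δ < δ_solid → spring does not go solid

NO, δ = 69.0 mm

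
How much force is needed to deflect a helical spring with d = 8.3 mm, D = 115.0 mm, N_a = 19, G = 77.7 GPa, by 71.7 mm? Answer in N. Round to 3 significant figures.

114 N

k = Gd⁴/(8D³N_a) = (77.7×10³)(8.3⁴)/(8·115.0³·19) = 1.5951 N/mm
F = k·δ = 1.5951 × 71.7 = 114.37 N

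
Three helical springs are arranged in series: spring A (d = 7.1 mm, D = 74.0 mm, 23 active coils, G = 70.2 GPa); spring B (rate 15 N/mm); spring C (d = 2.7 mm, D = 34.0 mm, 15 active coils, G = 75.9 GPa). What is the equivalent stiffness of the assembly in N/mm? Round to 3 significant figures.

k_A = Gd⁴/(8D³N_a) = (70.2×10³)(7.1⁴)/(8·74.0³·23) = 2.3925 N/mm
k_C = Gd⁴/(8D³N_a) = (75.9×10³)(2.7⁴)/(8·34.0³·15) = 0.85522 N/mm
Series: 1/k_eq = 1/2.3925 + 1/15 + 1/0.85522 = 1.6539; k_eq = 0.60462 N/mm

0.605 N/mm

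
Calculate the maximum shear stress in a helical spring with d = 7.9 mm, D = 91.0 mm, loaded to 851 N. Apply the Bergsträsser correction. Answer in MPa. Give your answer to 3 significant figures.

Spring index C = D/d = 91.0/7.9 = 11.5190
K_B = (4C+2)/(4C−3) = 48.076/43.076 = 1.1161
τ₀ = 8FD/(πd³) = 8·851·91.0/(π·7.9³) = 619528/1548.9 = 399.97 MPa
τ_max = K·τ₀ = 1.1161 × 399.97 = 446.4 MPa

446 MPa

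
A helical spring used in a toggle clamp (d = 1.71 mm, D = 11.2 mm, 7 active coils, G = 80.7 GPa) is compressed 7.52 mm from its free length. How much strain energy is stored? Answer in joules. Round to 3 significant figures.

0.248 J

k = Gd⁴/(8D³N_a) = (80.7×10³)(1.71⁴)/(8·11.2³·7) = 8.7703 N/mm
U = ½kδ² = 0.5 × 8.7703 × 7.52² = 247.98 N·mm = 0.24798 J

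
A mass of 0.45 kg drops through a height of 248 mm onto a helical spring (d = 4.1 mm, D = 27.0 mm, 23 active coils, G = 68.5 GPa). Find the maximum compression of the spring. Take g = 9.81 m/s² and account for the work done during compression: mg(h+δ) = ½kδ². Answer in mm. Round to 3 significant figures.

21.1 mm

k = Gd⁴/(8D³N_a) = (68.5×10³)(4.1⁴)/(8·27.0³·23) = 5.3446 N/mm
W = mg = 0.45 × 9.81 = 4.4145 N
½kδ² − Wδ − Wh = 0 → δ = (W + √(W² + 2kWh))/k
δ = (4.4145 + √(19.488 + 11702.5))/5.3446 = (4.4145 + 108.27)/5.3446 = 21.083 mm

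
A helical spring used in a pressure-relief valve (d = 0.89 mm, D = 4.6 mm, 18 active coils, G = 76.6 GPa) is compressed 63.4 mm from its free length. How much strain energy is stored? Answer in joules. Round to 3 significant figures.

k = Gd⁴/(8D³N_a) = (76.6×10³)(0.89⁴)/(8·4.6³·18) = 3.4289 N/mm
U = ½kδ² = 0.5 × 3.4289 × 63.4² = 6891.3 N·mm = 6.8913 J

6.89 J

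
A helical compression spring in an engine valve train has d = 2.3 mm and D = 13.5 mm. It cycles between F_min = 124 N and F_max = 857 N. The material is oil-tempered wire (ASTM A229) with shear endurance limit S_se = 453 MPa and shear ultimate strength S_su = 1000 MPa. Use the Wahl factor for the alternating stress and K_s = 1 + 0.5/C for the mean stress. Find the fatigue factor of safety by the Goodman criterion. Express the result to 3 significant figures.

0.228

C = D/d = 13.5/2.3 = 5.8696; K_W = (4C−1)/(4C−4)+0.615/C = 1.2588; K_s = 1+0.5/C = 1.0852
F_a = (F_max−F_min)/2 = 366.5 N; F_m = (F_max+F_min)/2 = 490.5 N
τ_a = K_W·8F_aD/(πd³) = 1.2588 × 1035.5 = 1303.5 MPa
τ_m = K_s·8F_mD/(πd³) = 1.0852 × 1385.9 = 1503.9 MPa
Goodman: 1/n_f = τ_a/S_se + τ_m/S_su = 1303.5/453 + 1503.9/1000 = 2.87754 + 1.50395 = 4.3815
n_f = 1/4.3815 = 0.2282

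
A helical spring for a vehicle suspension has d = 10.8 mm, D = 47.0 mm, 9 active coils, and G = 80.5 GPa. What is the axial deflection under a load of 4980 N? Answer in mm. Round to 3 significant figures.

k = Gd⁴/(8D³N_a) = (80.5×10³)(10.8⁴)/(8·47.0³·9) = 146.51 N/mm
δ = F/k = 4980 / 146.51 = 33.991 mm

34.0 mm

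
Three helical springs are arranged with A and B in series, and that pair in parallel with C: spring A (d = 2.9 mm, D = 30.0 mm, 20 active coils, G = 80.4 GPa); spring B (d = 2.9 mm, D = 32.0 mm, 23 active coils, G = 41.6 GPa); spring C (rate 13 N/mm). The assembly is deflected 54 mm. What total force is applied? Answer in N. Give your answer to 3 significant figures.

k_A = Gd⁴/(8D³N_a) = (80.4×10³)(2.9⁴)/(8·30.0³·20) = 1.3163 N/mm
k_B = Gd⁴/(8D³N_a) = (41.6×10³)(2.9⁴)/(8·32.0³·23) = 0.488 N/mm
Springs A,B series: k_AB = 1/(1/1.3163+1/0.488) = 0.35601 N/mm; parallel with C: k_eq = 0.35601+13 = 13.356 N/mm
F = k_eq·δ = 13.356·54 = 721.22 N

721 N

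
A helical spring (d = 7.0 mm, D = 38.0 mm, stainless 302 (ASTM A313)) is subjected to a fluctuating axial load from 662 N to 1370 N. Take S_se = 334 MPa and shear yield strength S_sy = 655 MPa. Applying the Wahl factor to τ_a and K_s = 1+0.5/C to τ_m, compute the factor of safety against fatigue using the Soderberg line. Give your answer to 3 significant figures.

C = D/d = 38.0/7.0 = 5.4286; K_W = (4C−1)/(4C−4)+0.615/C = 1.2826; K_s = 1+0.5/C = 1.0921
F_a = (F_max−F_min)/2 = 354 N; F_m = (F_max+F_min)/2 = 1016 N
τ_a = K_W·8F_aD/(πd³) = 1.2826 × 99.869 = 128.1 MPa
τ_m = K_s·8F_mD/(πd³) = 1.0921 × 286.63 = 313.03 MPa
Soderberg: 1/n_f = τ_a/S_se + τ_m/S_sy = 128.1/334 + 313.03/655 = 0.38352 + 0.47791 = 0.86143
n_f = 1/0.86143 = 1.161

1.16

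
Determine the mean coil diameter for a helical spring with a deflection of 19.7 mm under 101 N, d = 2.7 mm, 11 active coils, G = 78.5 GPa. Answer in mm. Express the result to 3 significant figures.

Required rate k = F/δ = 101/19.7 = 5.1269 N/mm
D = (Gd⁴/(8N_a·k))^(1/3) = (78.5×10³·2.7⁴/(8·11·5.1269))^(1/3)
  = (9246.7)^(1/3) = 20.9892 mm

21.0 mm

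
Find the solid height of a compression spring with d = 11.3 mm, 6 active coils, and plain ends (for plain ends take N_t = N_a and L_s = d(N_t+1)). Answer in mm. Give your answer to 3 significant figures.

plain ends: N_t = N_a = 6
L_s = d·(N_t+1) = 11.3 × 7 = 79.1 mm

79.1 mm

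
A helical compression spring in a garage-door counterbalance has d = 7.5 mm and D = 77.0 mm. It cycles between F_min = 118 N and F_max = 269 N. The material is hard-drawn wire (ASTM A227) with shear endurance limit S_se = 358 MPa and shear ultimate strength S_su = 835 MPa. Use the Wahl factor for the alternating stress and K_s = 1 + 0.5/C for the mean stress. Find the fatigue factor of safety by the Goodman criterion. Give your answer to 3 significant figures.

C = D/d = 77.0/7.5 = 10.2667; K_W = (4C−1)/(4C−4)+0.615/C = 1.1408; K_s = 1+0.5/C = 1.0487
F_a = (F_max−F_min)/2 = 75.5 N; F_m = (F_max+F_min)/2 = 193.5 N
τ_a = K_W·8F_aD/(πd³) = 1.1408 × 35.091 = 40.033 MPa
τ_m = K_s·8F_mD/(πd³) = 1.0487 × 89.935 = 94.315 MPa
Goodman: 1/n_f = τ_a/S_se + τ_m/S_su = 40.033/358 + 94.315/835 = 0.11182 + 0.11295 = 0.22478
n_f = 1/0.22478 = 4.449

4.45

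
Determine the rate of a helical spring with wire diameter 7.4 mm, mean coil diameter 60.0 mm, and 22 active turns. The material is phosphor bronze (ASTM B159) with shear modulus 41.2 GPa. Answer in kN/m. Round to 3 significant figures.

k = Gd⁴/(8D³N_a) = (41.2×10³ × 7.4⁴) / (8 × 60.0³ × 22)
  = 1.23545e+08 / 3.8016e+07 = 3.2498 N/mm

3.25 kN/m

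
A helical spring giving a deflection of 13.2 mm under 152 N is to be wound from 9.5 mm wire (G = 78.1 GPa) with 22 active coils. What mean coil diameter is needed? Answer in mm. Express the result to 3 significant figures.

Required rate k = F/δ = 152/13.2 = 11.515 N/mm
D = (Gd⁴/(8N_a·k))^(1/3) = (78.1×10³·9.5⁴/(8·22·11.515))^(1/3)
  = (313880)^(1/3) = 67.9602 mm

68.0 mm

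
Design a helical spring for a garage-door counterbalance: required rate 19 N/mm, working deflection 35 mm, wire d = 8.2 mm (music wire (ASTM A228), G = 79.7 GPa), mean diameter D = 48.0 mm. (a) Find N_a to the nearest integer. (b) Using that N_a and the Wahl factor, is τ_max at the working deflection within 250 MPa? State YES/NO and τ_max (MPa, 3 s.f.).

(a) 21 coils; (b) YES, τ_max = 190 MPa

N_a = Gd⁴/(8D³k) = (79.7×10³)(8.2⁴)/(8·48.0³·19) = 21.44 → N_a = 21
Actual rate k = Gd⁴/(8D³·21) = 19.395 N/mm
Working load F = kδ = 19.395·35 = 678.81 N
C = 48.0/8.2 = 5.8537; K_W = (4C−1)/(4C−4)+0.615/C = 1.2596
τ_max = K_W·8FD/(πd³) = 1.2596·150.48 = 189.55 MPa
τ_max ≤ 250 MPa → acceptable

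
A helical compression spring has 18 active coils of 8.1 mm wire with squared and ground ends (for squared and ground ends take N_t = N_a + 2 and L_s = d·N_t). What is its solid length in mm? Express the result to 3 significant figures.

squared and ground ends: N_t = N_a + 2 = 18 + 2 = 20
L_s = d·N_t = 8.1 × 20 = 162 mm

162 mm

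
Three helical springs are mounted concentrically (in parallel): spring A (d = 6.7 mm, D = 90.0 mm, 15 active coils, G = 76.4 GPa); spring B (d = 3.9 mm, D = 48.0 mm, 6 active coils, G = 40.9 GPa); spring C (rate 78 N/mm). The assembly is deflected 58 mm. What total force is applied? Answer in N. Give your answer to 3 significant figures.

k_A = Gd⁴/(8D³N_a) = (76.4×10³)(6.7⁴)/(8·90.0³·15) = 1.7599 N/mm
k_B = Gd⁴/(8D³N_a) = (40.9×10³)(3.9⁴)/(8·48.0³·6) = 1.7824 N/mm
Parallel: k_eq = 1.7599 + 1.7824 + 78 = 81.542 N/mm
F = k_eq·δ = 81.542·58 = 4729.5 N

4730 N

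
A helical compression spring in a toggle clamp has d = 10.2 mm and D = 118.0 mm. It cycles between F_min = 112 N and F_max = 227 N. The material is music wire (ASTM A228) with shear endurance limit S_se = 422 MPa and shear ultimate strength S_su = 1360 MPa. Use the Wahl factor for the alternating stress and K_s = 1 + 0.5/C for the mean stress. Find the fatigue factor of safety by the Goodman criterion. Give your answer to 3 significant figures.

C = D/d = 118.0/10.2 = 11.5686; K_W = (4C−1)/(4C−4)+0.615/C = 1.1241; K_s = 1+0.5/C = 1.0432
F_a = (F_max−F_min)/2 = 57.5 N; F_m = (F_max+F_min)/2 = 169.5 N
τ_a = K_W·8F_aD/(πd³) = 1.1241 × 16.281 = 18.302 MPa
τ_m = K_s·8F_mD/(πd³) = 1.0432 × 47.994 = 50.069 MPa
Goodman: 1/n_f = τ_a/S_se + τ_m/S_su = 18.302/422 + 50.069/1360 = 0.04337 + 0.03682 = 0.080186
n_f = 1/0.080186 = 12.47

12.5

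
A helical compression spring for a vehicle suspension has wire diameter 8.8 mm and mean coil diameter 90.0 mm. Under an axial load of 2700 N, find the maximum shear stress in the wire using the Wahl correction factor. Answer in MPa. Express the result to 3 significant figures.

1040 MPa

Spring index C = D/d = 90.0/8.8 = 10.2273
K_W = (4C−1)/(4C−4) + 0.615/C = 39.909/36.909 + 0.0601 = 1.1414
τ₀ = 8FD/(πd³) = 8·2700·90.0/(π·8.8³) = 1.944e+06/2140.9 = 908.03 MPa
τ_max = K·τ₀ = 1.1414 × 908.03 = 1036.4 MPa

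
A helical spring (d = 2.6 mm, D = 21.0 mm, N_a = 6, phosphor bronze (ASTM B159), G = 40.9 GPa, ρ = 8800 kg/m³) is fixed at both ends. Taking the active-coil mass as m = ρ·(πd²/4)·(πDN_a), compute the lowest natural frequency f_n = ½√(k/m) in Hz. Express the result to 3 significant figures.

238 Hz

k = Gd⁴/(8D³N_a) = (40.9×10³)(2.6⁴)/(8·21.0³·6) = 4.2045 N/mm = 4204.5 N/m
Wire length L = πDN_a = π·21.0·6 = 395.84 mm
m = ρ·(πd²/4)·L = 8800 × 5.3093×10⁻⁶ m² × 0.39584 m = 0.018494 kg
f_n = ½√(k/m) = 0.5·√(4204.5/0.018494) = 0.5·√(2.2734e+05) = 238.4 Hz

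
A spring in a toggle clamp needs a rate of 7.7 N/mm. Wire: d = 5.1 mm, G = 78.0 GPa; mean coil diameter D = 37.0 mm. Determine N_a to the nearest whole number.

17

N_a = Gd⁴/(8D³k) = (78.0×10³ × 5.1⁴)/(8 × 37.0³ × 7.7)
    = 5.27686e+07 / 3.12022e+06 = 16.91 → 17 coils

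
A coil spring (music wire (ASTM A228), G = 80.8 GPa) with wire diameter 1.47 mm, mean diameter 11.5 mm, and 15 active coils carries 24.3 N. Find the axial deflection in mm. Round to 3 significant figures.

k = Gd⁴/(8D³N_a) = (80.8×10³)(1.47⁴)/(8·11.5³·15) = 2.0673 N/mm
δ = F/k = 24.3 / 2.0673 = 11.754 mm

11.8 mm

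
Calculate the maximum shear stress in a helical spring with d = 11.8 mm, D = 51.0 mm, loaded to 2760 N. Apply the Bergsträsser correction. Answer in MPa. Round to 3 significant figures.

295 MPa

Spring index C = D/d = 51.0/11.8 = 4.3220
K_B = (4C+2)/(4C−3) = 19.288/14.288 = 1.3499
τ₀ = 8FD/(πd³) = 8·2760·51.0/(π·11.8³) = 1.12608e+06/5161.7 = 218.16 MPa
τ_max = K·τ₀ = 1.3499 × 218.16 = 294.5 MPa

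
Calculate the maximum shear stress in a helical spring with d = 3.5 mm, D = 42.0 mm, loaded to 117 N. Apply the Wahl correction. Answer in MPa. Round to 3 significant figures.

327 MPa

Spring index C = D/d = 42.0/3.5 = 12.0000
K_W = (4C−1)/(4C−4) + 0.615/C = 47.000/44.000 + 0.0512 = 1.1194
τ₀ = 8FD/(πd³) = 8·117·42.0/(π·3.5³) = 39312/134.7 = 291.86 MPa
τ_max = K·τ₀ = 1.1194 × 291.86 = 326.71 MPa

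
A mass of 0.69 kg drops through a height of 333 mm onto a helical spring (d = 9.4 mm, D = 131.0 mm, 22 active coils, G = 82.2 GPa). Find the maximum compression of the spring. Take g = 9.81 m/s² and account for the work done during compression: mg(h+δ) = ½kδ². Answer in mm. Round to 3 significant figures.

k = Gd⁴/(8D³N_a) = (82.2×10³)(9.4⁴)/(8·131.0³·22) = 1.622 N/mm
W = mg = 0.69 × 9.81 = 6.7689 N
½kδ² − Wδ − Wh = 0 → δ = (W + √(W² + 2kWh))/k
δ = (6.7689 + √(45.818 + 7312.22))/1.622 = (6.7689 + 85.779)/1.622 = 57.057 mm

57.1 mm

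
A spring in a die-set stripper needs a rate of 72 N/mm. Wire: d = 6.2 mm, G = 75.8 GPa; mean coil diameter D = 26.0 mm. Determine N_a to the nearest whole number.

N_a = Gd⁴/(8D³k) = (75.8×10³ × 6.2⁴)/(8 × 26.0³ × 72)
    = 1.12005e+08 / 1.01238e+07 = 11.06 → 11 coils

11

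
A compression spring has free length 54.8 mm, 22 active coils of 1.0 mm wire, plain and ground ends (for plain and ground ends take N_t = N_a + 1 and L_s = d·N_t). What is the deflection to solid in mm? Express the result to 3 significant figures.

N_t = 23; L_s = 1.0·23 = 23 mm
δ_solid = L₀ − L_s = 54.8 − 23 = 31.8 mm

31.8 mm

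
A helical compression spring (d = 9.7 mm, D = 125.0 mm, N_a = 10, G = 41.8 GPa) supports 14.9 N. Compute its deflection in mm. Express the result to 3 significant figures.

6.29 mm

k = Gd⁴/(8D³N_a) = (41.8×10³)(9.7⁴)/(8·125.0³·10) = 2.3683 N/mm
δ = F/k = 14.9 / 2.3683 = 6.2913 mm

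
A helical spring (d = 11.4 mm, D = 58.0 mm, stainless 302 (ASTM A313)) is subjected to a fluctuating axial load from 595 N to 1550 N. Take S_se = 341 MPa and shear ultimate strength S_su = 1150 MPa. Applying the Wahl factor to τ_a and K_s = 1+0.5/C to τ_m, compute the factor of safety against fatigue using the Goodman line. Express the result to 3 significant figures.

C = D/d = 58.0/11.4 = 5.0877; K_W = (4C−1)/(4C−4)+0.615/C = 1.3044; K_s = 1+0.5/C = 1.0983
F_a = (F_max−F_min)/2 = 477.5 N; F_m = (F_max+F_min)/2 = 1072.5 N
τ_a = K_W·8F_aD/(πd³) = 1.3044 × 47.602 = 62.09 MPa
τ_m = K_s·8F_mD/(πd³) = 1.0983 × 106.92 = 117.43 MPa
Goodman: 1/n_f = τ_a/S_se + τ_m/S_su = 62.09/341 + 117.43/1150 = 0.18208 + 0.10211 = 0.28419
n_f = 1/0.28419 = 3.519

3.52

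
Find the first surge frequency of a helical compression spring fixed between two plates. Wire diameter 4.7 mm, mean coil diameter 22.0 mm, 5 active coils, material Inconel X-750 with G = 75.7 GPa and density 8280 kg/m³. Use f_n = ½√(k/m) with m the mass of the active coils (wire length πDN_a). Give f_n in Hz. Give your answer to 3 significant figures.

k = Gd⁴/(8D³N_a) = (75.7×10³)(4.7⁴)/(8·22.0³·5) = 86.728 N/mm = 86728 N/m
Wire length L = πDN_a = π·22.0·5 = 345.58 mm
m = ρ·(πd²/4)·L = 8280 × 17.349×10⁻⁶ m² × 0.34558 m = 0.049643 kg
f_n = ½√(k/m) = 0.5·√(86728/0.049643) = 0.5·√(1.747e+06) = 660.88 Hz

661 Hz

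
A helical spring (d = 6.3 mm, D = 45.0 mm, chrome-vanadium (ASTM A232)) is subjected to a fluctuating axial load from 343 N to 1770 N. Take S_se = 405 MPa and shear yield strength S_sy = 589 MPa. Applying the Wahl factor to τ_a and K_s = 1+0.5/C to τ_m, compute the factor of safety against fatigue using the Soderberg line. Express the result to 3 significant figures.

0.539

C = D/d = 45.0/6.3 = 7.1429; K_W = (4C−1)/(4C−4)+0.615/C = 1.2082; K_s = 1+0.5/C = 1.0700
F_a = (F_max−F_min)/2 = 713.5 N; F_m = (F_max+F_min)/2 = 1056.5 N
τ_a = K_W·8F_aD/(πd³) = 1.2082 × 326.98 = 395.06 MPa
τ_m = K_s·8F_mD/(πd³) = 1.0700 × 484.17 = 518.07 MPa
Soderberg: 1/n_f = τ_a/S_se + τ_m/S_sy = 395.06/405 + 518.07/589 = 0.97545 + 0.87957 = 1.855
n_f = 1/1.855 = 0.5391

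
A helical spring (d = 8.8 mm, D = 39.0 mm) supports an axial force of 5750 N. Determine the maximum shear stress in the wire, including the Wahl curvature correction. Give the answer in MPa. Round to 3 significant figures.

1140 MPa

Spring index C = D/d = 39.0/8.8 = 4.4318
K_W = (4C−1)/(4C−4) + 0.615/C = 16.727/13.727 + 0.1388 = 1.3573
τ₀ = 8FD/(πd³) = 8·5750·39.0/(π·8.8³) = 1.794e+06/2140.9 = 837.96 MPa
τ_max = K·τ₀ = 1.3573 × 837.96 = 1137.4 MPa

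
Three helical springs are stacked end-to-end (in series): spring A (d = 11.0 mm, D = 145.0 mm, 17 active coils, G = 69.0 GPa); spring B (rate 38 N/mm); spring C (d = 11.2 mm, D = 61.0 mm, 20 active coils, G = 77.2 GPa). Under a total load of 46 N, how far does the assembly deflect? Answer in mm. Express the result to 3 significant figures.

k_A = Gd⁴/(8D³N_a) = (69.0×10³)(11.0⁴)/(8·145.0³·17) = 2.4366 N/mm
k_C = Gd⁴/(8D³N_a) = (77.2×10³)(11.2⁴)/(8·61.0³·20) = 33.449 N/mm
Series: 1/k_eq = 1/2.4366 + 1/38 + 1/33.449 = 0.46663; k_eq = 2.143 N/mm
δ = F/k_eq = 46/2.143 = 21.465 mm

21.5 mm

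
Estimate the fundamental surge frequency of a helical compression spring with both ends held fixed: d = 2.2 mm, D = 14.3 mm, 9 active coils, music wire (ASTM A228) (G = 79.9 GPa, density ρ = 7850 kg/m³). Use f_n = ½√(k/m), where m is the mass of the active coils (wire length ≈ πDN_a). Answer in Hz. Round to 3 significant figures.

429 Hz

k = Gd⁴/(8D³N_a) = (79.9×10³)(2.2⁴)/(8·14.3³·9) = 8.8899 N/mm = 8889.9 N/m
Wire length L = πDN_a = π·14.3·9 = 404.32 mm
m = ρ·(πd²/4)·L = 7850 × 3.8013×10⁻⁶ m² × 0.40432 m = 0.012065 kg
f_n = ½√(k/m) = 0.5·√(8889.9/0.012065) = 0.5·√(7.3682e+05) = 429.19 Hz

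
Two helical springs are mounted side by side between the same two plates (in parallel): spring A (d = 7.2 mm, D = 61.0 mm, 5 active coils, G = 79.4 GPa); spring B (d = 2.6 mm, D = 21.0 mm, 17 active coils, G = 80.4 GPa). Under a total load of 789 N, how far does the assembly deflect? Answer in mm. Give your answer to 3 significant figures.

k_A = Gd⁴/(8D³N_a) = (79.4×10³)(7.2⁴)/(8·61.0³·5) = 23.502 N/mm
k_B = Gd⁴/(8D³N_a) = (80.4×10³)(2.6⁴)/(8·21.0³·17) = 2.9171 N/mm
Parallel: k_eq = 23.502 + 2.9171 = 26.419 N/mm
δ = F/k_eq = 789/26.419 = 29.865 mm

29.9 mm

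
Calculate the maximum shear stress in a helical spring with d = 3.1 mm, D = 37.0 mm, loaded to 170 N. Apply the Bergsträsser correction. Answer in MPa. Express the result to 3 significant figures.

Spring index C = D/d = 37.0/3.1 = 11.9355
K_B = (4C+2)/(4C−3) = 49.742/44.742 = 1.1118
τ₀ = 8FD/(πd³) = 8·170·37.0/(π·3.1³) = 50320/93.591 = 537.66 MPa
τ_max = K·τ₀ = 1.1118 × 537.66 = 597.74 MPa

598 MPa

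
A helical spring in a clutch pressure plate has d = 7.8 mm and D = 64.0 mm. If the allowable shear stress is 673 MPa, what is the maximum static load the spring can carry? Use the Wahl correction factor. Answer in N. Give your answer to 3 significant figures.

1660 N

C = D/d = 64.0/7.8 = 8.2051
K_W = (4C−1)/(4C−4) + 0.615/C = 31.821/28.821 + 0.0750 = 1.1790
τ_max = K·8FD/(πd³) → F_max = τ_allow·πd³/(8DK)
F_max = 673·π·7.8³/(8·64.0·1.1790) = 1.0033e+06/603.67 = 1662.1 N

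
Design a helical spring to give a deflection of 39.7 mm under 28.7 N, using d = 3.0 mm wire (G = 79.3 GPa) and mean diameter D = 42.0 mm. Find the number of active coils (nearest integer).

Required rate k = F/δ = 28.7/39.7 = 0.72292 N/mm
N_a = Gd⁴/(8D³k) = (79.3×10³ × 3.0⁴)/(8 × 42.0³ × 0.72292)
    = 6.4233e+06 / 428479 = 14.99 → 15 coils

15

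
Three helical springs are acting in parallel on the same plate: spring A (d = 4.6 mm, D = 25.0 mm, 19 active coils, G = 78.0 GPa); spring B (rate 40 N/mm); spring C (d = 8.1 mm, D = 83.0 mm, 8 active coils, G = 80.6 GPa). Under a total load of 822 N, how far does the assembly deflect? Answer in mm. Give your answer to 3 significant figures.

k_A = Gd⁴/(8D³N_a) = (78.0×10³)(4.6⁴)/(8·25.0³·19) = 14.705 N/mm
k_C = Gd⁴/(8D³N_a) = (80.6×10³)(8.1⁴)/(8·83.0³·8) = 9.4811 N/mm
Parallel: k_eq = 14.705 + 40 + 9.4811 = 64.186 N/mm
δ = F/k_eq = 822/64.186 = 12.807 mm

12.8 mm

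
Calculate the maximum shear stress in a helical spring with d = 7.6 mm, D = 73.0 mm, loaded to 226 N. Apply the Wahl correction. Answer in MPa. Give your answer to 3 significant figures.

Spring index C = D/d = 73.0/7.6 = 9.6053
K_W = (4C−1)/(4C−4) + 0.615/C = 37.421/34.421 + 0.0640 = 1.1512
τ₀ = 8FD/(πd³) = 8·226·73.0/(π·7.6³) = 131984/1379.1 = 95.704 MPa
τ_max = K·τ₀ = 1.1512 × 95.704 = 110.17 MPa

110 MPa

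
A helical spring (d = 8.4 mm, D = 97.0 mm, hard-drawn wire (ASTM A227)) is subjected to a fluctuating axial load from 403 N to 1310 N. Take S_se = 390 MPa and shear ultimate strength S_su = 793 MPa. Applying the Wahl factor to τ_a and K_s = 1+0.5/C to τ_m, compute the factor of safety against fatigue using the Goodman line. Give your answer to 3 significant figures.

0.986

C = D/d = 97.0/8.4 = 11.5476; K_W = (4C−1)/(4C−4)+0.615/C = 1.1244; K_s = 1+0.5/C = 1.0433
F_a = (F_max−F_min)/2 = 453.5 N; F_m = (F_max+F_min)/2 = 856.5 N
τ_a = K_W·8F_aD/(πd³) = 1.1244 × 189 = 212.5 MPa
τ_m = K_s·8F_mD/(πd³) = 1.0433 × 356.95 = 372.4 MPa
Goodman: 1/n_f = τ_a/S_se + τ_m/S_su = 212.5/390 + 372.4/793 = 0.54487 + 0.46961 = 1.0145
n_f = 1/1.0145 = 0.9857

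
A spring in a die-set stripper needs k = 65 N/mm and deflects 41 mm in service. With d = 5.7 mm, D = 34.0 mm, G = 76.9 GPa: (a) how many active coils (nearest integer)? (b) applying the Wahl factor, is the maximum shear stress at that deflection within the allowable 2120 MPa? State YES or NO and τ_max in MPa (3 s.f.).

N_a = Gd⁴/(8D³k) = (76.9×10³)(5.7⁴)/(8·34.0³·65) = 3.972 → N_a = 4
Actual rate k = Gd⁴/(8D³·4) = 64.541 N/mm
Working load F = kδ = 64.541·41 = 2646.2 N
C = 34.0/5.7 = 5.9649; K_W = (4C−1)/(4C−4)+0.615/C = 1.2542
τ_max = K_W·8FD/(πd³) = 1.2542·1237.1 = 1551.6 MPa
τ_max ≤ 2120 MPa → acceptable

(a) 4 coils; (b) YES, τ_max = 1550 MPa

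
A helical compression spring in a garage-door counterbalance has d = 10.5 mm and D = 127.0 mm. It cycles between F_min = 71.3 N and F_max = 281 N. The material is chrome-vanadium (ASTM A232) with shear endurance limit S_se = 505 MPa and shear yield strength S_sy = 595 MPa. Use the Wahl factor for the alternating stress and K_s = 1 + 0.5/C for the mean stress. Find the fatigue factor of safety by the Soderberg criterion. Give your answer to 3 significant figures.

C = D/d = 127.0/10.5 = 12.0952; K_W = (4C−1)/(4C−4)+0.615/C = 1.1184; K_s = 1+0.5/C = 1.0413
F_a = (F_max−F_min)/2 = 104.85 N; F_m = (F_max+F_min)/2 = 176.15 N
τ_a = K_W·8F_aD/(πd³) = 1.1184 × 29.292 = 32.761 MPa
τ_m = K_s·8F_mD/(πd³) = 1.0413 × 49.211 = 51.245 MPa
Soderberg: 1/n_f = τ_a/S_se + τ_m/S_sy = 32.761/505 + 51.245/595 = 0.06487 + 0.08613 = 0.151
n_f = 1/0.151 = 6.623

6.62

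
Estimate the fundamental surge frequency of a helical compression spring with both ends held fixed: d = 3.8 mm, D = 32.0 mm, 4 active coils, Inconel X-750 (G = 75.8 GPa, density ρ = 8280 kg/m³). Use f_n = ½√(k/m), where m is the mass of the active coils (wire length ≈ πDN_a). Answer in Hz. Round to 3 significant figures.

316 Hz

k = Gd⁴/(8D³N_a) = (75.8×10³)(3.8⁴)/(8·32.0³·4) = 15.073 N/mm = 15073 N/m
Wire length L = πDN_a = π·32.0·4 = 402.12 mm
m = ρ·(πd²/4)·L = 8280 × 11.341×10⁻⁶ m² × 0.40212 m = 0.037761 kg
f_n = ½√(k/m) = 0.5·√(15073/0.037761) = 0.5·√(3.9917e+05) = 315.9 Hz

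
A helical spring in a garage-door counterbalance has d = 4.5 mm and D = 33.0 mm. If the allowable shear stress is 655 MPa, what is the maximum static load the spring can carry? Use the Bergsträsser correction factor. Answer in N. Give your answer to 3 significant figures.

C = D/d = 33.0/4.5 = 7.3333
K_B = (4C+2)/(4C−3) = 31.333/26.333 = 1.1899
τ_max = K·8FD/(πd³) → F_max = τ_allow·πd³/(8DK)
F_max = 655·π·4.5³/(8·33.0·1.1899) = 1.8751e+05/314.13 = 596.93 N

597 N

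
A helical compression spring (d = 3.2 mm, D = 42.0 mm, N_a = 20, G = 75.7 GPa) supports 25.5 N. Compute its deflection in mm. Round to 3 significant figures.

38.1 mm

k = Gd⁴/(8D³N_a) = (75.7×10³)(3.2⁴)/(8·42.0³·20) = 0.66962 N/mm
δ = F/k = 25.5 / 0.66962 = 38.081 mm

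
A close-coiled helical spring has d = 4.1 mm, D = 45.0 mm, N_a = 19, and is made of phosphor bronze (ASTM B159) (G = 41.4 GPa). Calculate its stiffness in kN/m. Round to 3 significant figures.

0.845 kN/m

k = Gd⁴/(8D³N_a) = (41.4×10³ × 4.1⁴) / (8 × 45.0³ × 19)
  = 1.16987e+07 / 1.3851e+07 = 0.84461 N/mm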